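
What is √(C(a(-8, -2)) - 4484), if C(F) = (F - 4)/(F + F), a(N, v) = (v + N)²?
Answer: 2*I*√28022/5 ≈ 66.959*I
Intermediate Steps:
a(N, v) = (N + v)²
C(F) = (-4 + F)/(2*F) (C(F) = (-4 + F)/((2*F)) = (-4 + F)*(1/(2*F)) = (-4 + F)/(2*F))
√(C(a(-8, -2)) - 4484) = √((-4 + (-8 - 2)²)/(2*((-8 - 2)²)) - 4484) = √((-4 + (-10)²)/(2*((-10)²)) - 4484) = √((½)*(-4 + 100)/100 - 4484) = √((½)*(1/100)*96 - 4484) = √(12/25 - 4484) = √(-112088/25) = 2*I*√28022/5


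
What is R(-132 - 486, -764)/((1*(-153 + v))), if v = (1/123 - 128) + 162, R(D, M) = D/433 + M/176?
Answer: 13517085/278845072 ≈ 0.048475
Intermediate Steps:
R(D, M) = M/176 + D/433 (R(D, M) = D*(1/433) + M*(1/176) = D/433 + M/176 = M/176 + D/433)
v = 4183/123 (v = (1/123 - 128) + 162 = -15743/123 + 162 = 4183/123 ≈ 34.008)
R(-132 - 486, -764)/((1*(-153 + v))) = ((1/176)*(-764) + (-132 - 486)/433)/((1*(-153 + 4183/123))) = (-191/44 + (1/433)*(-618))/((1*(-14636/123))) = (-191/44 - 618/433)/(-14636/123) = -109895/19052*(-123/14636) = 13517085/278845072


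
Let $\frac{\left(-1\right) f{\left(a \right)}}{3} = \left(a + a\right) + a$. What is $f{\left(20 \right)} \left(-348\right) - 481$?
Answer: $62159$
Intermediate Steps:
$f{\left(a \right)} = - 9 a$ ($f{\left(a \right)} = - 3 \left(\left(a + a\right) + a\right) = - 3 \left(2 a + a\right) = - 3 \cdot 3 a = - 9 a$)
$f{\left(20 \right)} \left(-348\right) - 481 = \left(-9\right) 20 \left(-348\right) - 481 = \left(-180\right) \left(-348\right) - 481 = 62640 - 481 = 62159$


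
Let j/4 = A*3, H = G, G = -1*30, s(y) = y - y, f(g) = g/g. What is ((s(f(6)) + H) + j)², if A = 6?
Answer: 1764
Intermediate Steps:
f(g) = 1
s(y) = 0
G = -30
H = -30
j = 72 (j = 4*(6*3) = 4*18 = 72)
((s(f(6)) + H) + j)² = ((0 - 30) + 72)² = (-30 + 72)² = 42² = 1764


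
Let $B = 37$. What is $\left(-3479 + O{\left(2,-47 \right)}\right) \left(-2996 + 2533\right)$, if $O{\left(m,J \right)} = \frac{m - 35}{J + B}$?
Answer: $\frac{16092491}{10} \approx 1.6092 \cdot 10^{6}$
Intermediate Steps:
$O{\left(m,J \right)} = \frac{-35 + m}{37 + J}$ ($O{\left(m,J \right)} = \frac{m - 35}{J + 37} = \frac{-35 + m}{37 + J}$)
$\left(-3479 + O{\left(2,-47 \right)}\right) \left(-2996 + 2533\right) = \left(-3479 + \frac{-35 + 2}{37 - 47}\right) \left(-2996 + 2533\right) = \left(-3479 + \frac{1}{-10} \left(-33\right)\right) \left(-463\right) = \left(-3479 - - \frac{33}{10}\right) \left(-463\right) = \left(-3479 + \frac{33}{10}\right) \left(-463\right) = \left(- \frac{34757}{10}\right) \left(-463\right) = \frac{16092491}{10}$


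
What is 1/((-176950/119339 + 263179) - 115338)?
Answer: 119339/17643020149 ≈ 6.7641e-6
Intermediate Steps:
1/((-176950/119339 + 263179) - 115338) = 1/(31407341731/119339 - 115338) = 1/(17643020149/119339) = 119339/17643020149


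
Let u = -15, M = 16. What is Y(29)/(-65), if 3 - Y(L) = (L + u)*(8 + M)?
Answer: 333/65 ≈ 5.1231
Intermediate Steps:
Y(L) = 363 - 24*L (Y(L) = 3 - (L - 15)*(8 + 16) = 3 - (-15 + L)*24 = 3 - (-360 + 24*L) = 3 + (360 - 24*L) = 363 - 24*L)
Y(29)/(-65) = (363 - 24*29)/(-65) = (363 - 696)*(-1/65) = -333*(-1/65) = 333/65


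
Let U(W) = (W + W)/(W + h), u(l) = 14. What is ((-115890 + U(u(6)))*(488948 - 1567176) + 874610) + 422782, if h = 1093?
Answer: 138327524135000/1107 ≈ 1.2496e+11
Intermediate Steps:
U(W) = 2*W/(1093 + W) (U(W) = (W + W)/(W + 1093) = (2*W)/(1093 + W) = 2*W/(1093 + W))
((-115890 + U(u(6)))*(488948 - 1567176) + 874610) + 422782 = ((-115890 + 2*14/(1093 + 14))*(488948 - 1567176) + 874610) + 422782 = ((-115890 + 2*14/1107)*(-1078228) + 874610) + 422782 = ((-115890 + 2*14*(1/1107))*(-1078228) + 874610) + 422782 = ((-115890 + 28/1107)*(-1078228) + 874610) + 422782 = (-128290202/1107*(-1078228) + 874610) + 422782 = (138326087922056/1107 + 874610) + 422782 = 138327056115326/1107 + 422782 = 138327524135000/1107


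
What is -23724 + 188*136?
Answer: 1844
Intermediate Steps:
-23724 + 188*136 = -23724 + 25568 = 1844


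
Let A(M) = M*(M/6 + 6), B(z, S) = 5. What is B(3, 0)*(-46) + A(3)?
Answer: -421/2 ≈ -210.50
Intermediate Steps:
A(M) = M*(6 + M/6) (A(M) = M*(M*(⅙) + 6) = M*(M/6 + 6) = M*(6 + M/6))
B(3, 0)*(-46) + A(3) = 5*(-46) + (⅙)*3*(36 + 3) = -230 + (⅙)*3*39 = -230 + 39/2 = -421/2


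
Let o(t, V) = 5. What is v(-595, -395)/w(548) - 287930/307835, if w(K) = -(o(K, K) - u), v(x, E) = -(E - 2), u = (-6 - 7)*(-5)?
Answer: 20986939/3694020 ≈ 5.6813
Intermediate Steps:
u = 65 (u = -13*(-5) = 65)
v(x, E) = 2 - E (v(x, E) = -(-2 + E) = 2 - E)
w(K) = 60 (w(K) = -(5 - 1*65) = -(5 - 65) = -1*(-60) = 60)
v(-595, -395)/w(548) - 287930/307835 = (2 - 1*(-395))/60 - 287930/307835 = (2 + 395)*(1/60) - 287930*1/307835 = 397*(1/60) - 57586/61567 = 397/60 - 57586/61567 = 20986939/3694020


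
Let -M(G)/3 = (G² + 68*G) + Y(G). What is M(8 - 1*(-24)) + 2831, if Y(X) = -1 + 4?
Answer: -6778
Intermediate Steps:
Y(X) = 3
M(G) = -9 - 204*G - 3*G² (M(G) = -3*((G² + 68*G) + 3) = -3*(3 + G² + 68*G) = -9 - 204*G - 3*G²)
M(8 - 1*(-24)) + 2831 = (-9 - 204*(8 - 1*(-24)) - 3*(8 - 1*(-24))²) + 2831 = (-9 - 204*(8 + 24) - 3*(8 + 24)²) + 2831 = (-9 - 204*32 - 3*32²) + 2831 = (-9 - 6528 - 3*1024) + 2831 = (-9 - 6528 - 3072) + 2831 = -9609 + 2831 = -6778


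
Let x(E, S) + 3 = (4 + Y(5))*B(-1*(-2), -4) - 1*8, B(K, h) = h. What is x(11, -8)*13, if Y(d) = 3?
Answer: -507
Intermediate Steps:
x(E, S) = -39 (x(E, S) = -3 + ((4 + 3)*(-4) - 1*8) = -3 + (7*(-4) - 8) = -3 + (-28 - 8) = -3 - 36 = -39)
x(11, -8)*13 = -39*13 = -507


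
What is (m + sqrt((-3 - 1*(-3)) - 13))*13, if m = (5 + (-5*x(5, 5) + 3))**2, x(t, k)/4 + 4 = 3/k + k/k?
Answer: 40768 + 13*I*sqrt(13) ≈ 40768.0 + 46.872*I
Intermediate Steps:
x(t, k) = -12 + 12/k (x(t, k) = -16 + 4*(3/k + k/k) = -16 + 4*(3/k + 1) = -16 + 4*(1 + 3/k) = -16 + (4 + 12/k) = -12 + 12/k)
m = 3136 (m = (5 + (-5*(-12 + 12/5) + 3))**2 = (5 + (-5*(-48/5) + 3))**2 = (5 + (48 + 3))**2 = (5 + 51)**2 = 56**2 = 3136)
(m + sqrt((-3 - 1*(-3)) - 13))*13 = (3136 + sqrt((-3 - 1*(-3)) - 13))*13 = (3136 + sqrt((-3 + 3) - 13))*13 = (3136 + sqrt(0 - 13))*13 = (3136 + sqrt(-13))*13 = (3136 + I*sqrt(13))*13 = 40768 + 13*I*sqrt(13)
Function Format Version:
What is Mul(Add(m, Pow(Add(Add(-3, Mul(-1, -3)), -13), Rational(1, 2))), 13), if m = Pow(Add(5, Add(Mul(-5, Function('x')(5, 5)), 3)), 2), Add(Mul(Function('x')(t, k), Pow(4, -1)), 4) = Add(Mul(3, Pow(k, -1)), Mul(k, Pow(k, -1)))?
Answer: Add(40768, Mul(13, I, Pow(13, Rational(1, 2)))) ≈ Add(40768., Mul(46.872, I))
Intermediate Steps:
Function('x')(t, k) = Add(-12, Mul(12, Pow(k, -1))) (Function('x')(t, k) = Add(-16, Mul(4, Add(Mul(3, Pow(k, -1)), Mul(k, Pow(k, -1))))) = Add(-16, Mul(4, Add(Mul(3, Pow(k, -1)), 1))) = Add(-16, Mul(4, Add(1, Mul(3, Pow(k, -1))))) = Add(-16, Add(4, Mul(12, Pow(k, -1)))) = Add(-12, Mul(12, Pow(k, -1))))
m = 3136 (m = Pow(Add(5, Add(Mul(-5, Add(-12, Mul(12, Pow(5, -1)))), 3)), 2) = Pow(Add(5, Add(Mul(-5, Add(-12, Mul(12, Rational(1, 5)))), 3)), 2) = Pow(Add(5, Add(Mul(-5, Add(-12, Rational(12, 5))), 3)), 2) = Pow(Add(5, Add(Mul(-5, Rational(-48, 5)), 3)), 2) = Pow(Add(5, Add(48, 3)), 2) = Pow(Add(5, 51), 2) = Pow(56, 2) = 3136)
Mul(Add(m, Pow(Add(Add(-3, Mul(-1, -3)), -13), Rational(1, 2))), 13) = Mul(Add(3136, Pow(Add(Add(-3, Mul(-1, -3)), -13), Rational(1, 2))), 13) = Mul(Add(3136, Pow(Add(Add(-3, 3), -13), Rational(1, 2))), 13) = Mul(Add(3136, Pow(Add(0, -13), Rational(1, 2))), 13) = Mul(Add(3136, Pow(-13, Rational(1, 2))), 13) = Mul(Add(3136, Mul(I, Pow(13, Rational(1, 2)))), 13) = Add(40768, Mul(13, I, Pow(13, Rational(1, 2))))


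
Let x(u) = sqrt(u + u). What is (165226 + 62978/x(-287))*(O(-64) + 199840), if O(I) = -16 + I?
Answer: 33005545760 - 6290242640*I*sqrt(574)/287 ≈ 3.3006e+10 - 5.251e+8*I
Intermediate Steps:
x(u) = sqrt(2)*sqrt(u) (x(u) = sqrt(2*u) = sqrt(2)*sqrt(u))
(165226 + 62978/x(-287))*(O(-64) + 199840) = (165226 + 62978/((sqrt(2)*sqrt(-287))))*((-16 - 64) + 199840) = (165226 + 62978/((sqrt(2)*(I*sqrt(287)))))*(-80 + 199840) = (165226 + 62978/((I*sqrt(574))))*199760 = (165226 + 62978*(-I*sqrt(574)/574))*199760 = (165226 - 31489*I*sqrt(574)/287)*199760 = 33005545760 - 6290242640*I*sqrt(574)/287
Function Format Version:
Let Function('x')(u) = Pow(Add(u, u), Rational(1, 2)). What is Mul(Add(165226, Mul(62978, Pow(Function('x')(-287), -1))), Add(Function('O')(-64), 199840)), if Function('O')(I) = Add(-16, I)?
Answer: Add(33005545760, Mul(Rational(-6290242640, 287), I, Pow(574, Rational(1, 2)))) ≈ Add(3.3006e+10, Mul(-5.2510e+8, I))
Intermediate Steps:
Function('x')(u) = Mul(Pow(2, Rational(1, 2)), Pow(u, Rational(1, 2))) (Function('x')(u) = Pow(Mul(2, u), Rational(1, 2)) = Mul(Pow(2, Rational(1, 2)), Pow(u, Rational(1, 2))))
Mul(Add(165226, Mul(62978, Pow(Function('x')(-287), -1))), Add(Function('O')(-64), 199840)) = Mul(Add(165226, Mul(62978, Pow(Mul(Pow(2, Rational(1, 2)), Pow(-287, Rational(1, 2))), -1))), Add(Add(-16, -64), 199840)) = Mul(Add(165226, Mul(62978, Pow(Mul(Pow(2, Rational(1, 2)), Mul(I, Pow(287, Rational(1, 2)))), -1))), Add(-80, 199840)) = Mul(Add(165226, Mul(62978, Pow(Mul(I, Pow(574, Rational(1, 2))), -1))), 199760) = Mul(Add(165226, Mul(62978, Mul(Rational(-1, 574), I, Pow(574, Rational(1, 2))))), 199760) = Mul(Add(165226, Mul(Rational(-31489, 287), I, Pow(574, Rational(1, 2)))), 199760) = Add(33005545760, Mul(Rational(-6290242640, 287), I, Pow(574, Rational(1, 2))))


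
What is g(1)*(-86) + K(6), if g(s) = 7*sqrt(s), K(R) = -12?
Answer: -614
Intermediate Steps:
g(1)*(-86) + K(6) = (7*sqrt(1))*(-86) - 12 = (7*1)*(-86) - 12 = 7*(-86) - 12 = -602 - 12 = -614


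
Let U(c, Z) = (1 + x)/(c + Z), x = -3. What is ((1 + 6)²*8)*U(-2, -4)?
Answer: 392/3 ≈ 130.67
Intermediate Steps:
U(c, Z) = -2/(Z + c) (U(c, Z) = (1 - 3)/(c + Z) = -2/(Z + c))
((1 + 6)²*8)*U(-2, -4) = ((1 + 6)²*8)*(-2/(-4 - 2)) = (7²*8)*(-2/(-6)) = (49*8)*(-2*(-⅙)) = 392*(⅓) = 392/3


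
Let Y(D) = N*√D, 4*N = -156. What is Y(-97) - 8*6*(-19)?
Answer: 912 - 39*I*√97 ≈ 912.0 - 384.11*I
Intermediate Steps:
N = -39 (N = (¼)*(-156) = -39)
Y(D) = -39*√D
Y(-97) - 8*6*(-19) = -39*I*√97 - 8*6*(-19) = -39*I*√97 - 48*(-19) = -39*I*√97 + 912 = 912 - 39*I*√97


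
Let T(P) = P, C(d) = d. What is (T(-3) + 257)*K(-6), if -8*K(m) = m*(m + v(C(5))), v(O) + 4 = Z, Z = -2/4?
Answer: -8001/4 ≈ -2000.3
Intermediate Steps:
Z = -1/2 (Z = -2*1/4 = -1/2 ≈ -0.50000)
v(O) = -9/2 (v(O) = -4 - 1/2 = -9/2)
K(m) = -m*(-9/2 + m)/8 (K(m) = -m*(m - 9/2)/8 = -m*(-9/2 + m)/8)
(T(-3) + 257)*K(-6) = (-3 + 257)*((1/16)*(-6)*(9 - 2*(-6))) = 254*((1/16)*(-6)*(9 + 12)) = 254*((1/16)*(-6)*21) = 254*(-63/8) = -8001/4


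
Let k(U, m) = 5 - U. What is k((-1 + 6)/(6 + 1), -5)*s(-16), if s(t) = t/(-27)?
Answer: 160/63 ≈ 2.5397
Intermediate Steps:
s(t) = -t/27 (s(t) = t*(-1/27) = -t/27)
k((-1 + 6)/(6 + 1), -5)*s(-16) = (5 - (-1 + 6)/(6 + 1))*(-1/27*(-16)) = (5 - 5/7)*(16/27) = (30/7)*(16/27) = 160/63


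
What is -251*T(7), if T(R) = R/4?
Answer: -1757/4 ≈ -439.25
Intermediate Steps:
T(R) = R/4 (T(R) = R*(¼) = R/4)
-251*T(7) = -251*7/4 = -1757/4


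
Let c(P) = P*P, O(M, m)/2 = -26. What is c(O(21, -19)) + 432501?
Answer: 435205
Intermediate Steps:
O(M, m) = -52 (O(M, m) = 2*(-26) = -52)
c(P) = P²
c(O(21, -19)) + 432501 = (-52)² + 432501 = 2704 + 432501 = 435205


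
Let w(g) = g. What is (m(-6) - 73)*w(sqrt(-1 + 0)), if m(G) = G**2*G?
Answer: -289*I ≈ -289.0*I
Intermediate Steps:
m(G) = G**3
(m(-6) - 73)*w(sqrt(-1 + 0)) = ((-6)**3 - 73)*sqrt(-1 + 0) = (-216 - 73)*sqrt(-1) = -289*I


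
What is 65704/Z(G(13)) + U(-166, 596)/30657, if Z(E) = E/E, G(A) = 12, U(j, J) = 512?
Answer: 2014288040/30657 ≈ 65704.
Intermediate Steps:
Z(E) = 1
65704/Z(G(13)) + U(-166, 596)/30657 = 65704/1 + 512/30657 = 65704*1 + 512*(1/30657) = 65704 + 512/30657 = 2014288040/30657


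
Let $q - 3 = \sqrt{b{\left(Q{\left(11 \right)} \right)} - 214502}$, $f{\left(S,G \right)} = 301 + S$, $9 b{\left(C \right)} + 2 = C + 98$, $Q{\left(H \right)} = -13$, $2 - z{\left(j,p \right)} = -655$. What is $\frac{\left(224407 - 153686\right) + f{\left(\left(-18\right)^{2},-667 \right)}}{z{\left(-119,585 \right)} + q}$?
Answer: $\frac{84759048}{1170167} - \frac{214038 i \sqrt{1930435}}{5850835} \approx 72.433 - 50.828 i$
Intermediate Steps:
$z{\left(j,p \right)} = 657$ ($z{\left(j,p \right)} = 2 - -655 = 2 + 655 = 657$)
$b{\left(C \right)} = \frac{32}{3} + \frac{C}{9}$ ($b{\left(C \right)} = - \frac{2}{9} + \frac{C + 98}{9} = - \frac{2}{9} + \frac{98 + C}{9} = - \frac{2}{9} + \left(\frac{98}{9} + \frac{C}{9}\right) = \frac{32}{3} + \frac{C}{9}$)
$q = 3 + \frac{i \sqrt{1930435}}{3}$ ($q = 3 + \sqrt{\left(\frac{32}{3} + \frac{1}{9} \left(-13\right)\right) - 214502} = 3 + \sqrt{\left(\frac{32}{3} - \frac{13}{9}\right) - 214502} = 3 + \sqrt{\frac{83}{9} - 214502} = 3 + \sqrt{- \frac{1930435}{9}} = 3 + \frac{i \sqrt{1930435}}{3} \approx 3.0 + 463.13 i$)
$\frac{\left(224407 - 153686\right) + f{\left(\left(-18\right)^{2},-667 \right)}}{z{\left(-119,585 \right)} + q} = \frac{\left(224407 - 153686\right) + \left(301 + \left(-18\right)^{2}\right)}{657 + \left(3 + \frac{i \sqrt{1930435}}{3}\right)} = \frac{\left(224407 - 153686\right) + \left(301 + 324\right)}{660 + \frac{i \sqrt{1930435}}{3}} = \frac{70721 + 625}{660 + \frac{i \sqrt{1930435}}{3}} = \frac{71346}{660 + \frac{i \sqrt{1930435}}{3}}$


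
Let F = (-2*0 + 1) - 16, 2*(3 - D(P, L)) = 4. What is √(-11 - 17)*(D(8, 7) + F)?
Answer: -28*I*√7 ≈ -74.081*I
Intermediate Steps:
D(P, L) = 1 (D(P, L) = 3 - ½*4 = 3 - 2 = 1)
F = -15 (F = (0 + 1) - 16 = 1 - 16 = -15)
√(-11 - 17)*(D(8, 7) + F) = √(-11 - 17)*(1 - 15) = √(-28)*(-14) = (2*I*√7)*(-14) = -28*I*√7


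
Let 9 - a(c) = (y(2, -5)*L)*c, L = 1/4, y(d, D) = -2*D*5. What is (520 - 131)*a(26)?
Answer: -122924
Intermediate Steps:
y(d, D) = -10*D
L = ¼ ≈ 0.25000
a(c) = 9 - 25*c/2 (a(c) = 9 - -10*(-5)*(¼)*c = 9 - 50*(¼)*c = 9 - 25*c/2)
(520 - 131)*a(26) = (520 - 131)*(9 - 25/2*26) = 389*(9 - 325) = 389*(-316) = -122924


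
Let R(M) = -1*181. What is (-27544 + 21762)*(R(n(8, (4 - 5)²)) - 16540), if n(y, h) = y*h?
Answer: 96680822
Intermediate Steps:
n(y, h) = h*y
R(M) = -181
(-27544 + 21762)*(R(n(8, (4 - 5)²)) - 16540) = (-27544 + 21762)*(-181 - 16540) = -5782*(-16721) = 96680822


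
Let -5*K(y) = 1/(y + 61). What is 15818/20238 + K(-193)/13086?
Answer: 22769381653/29131791480 ≈ 0.78160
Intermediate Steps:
K(y) = -1/(5*(61 + y)) (K(y) = -1/(5*(y + 61)) = -1/(5*(61 + y)))
15818/20238 + K(-193)/13086 = 15818/20238 - 1/(305 + 5*(-193))/13086 = 15818*(1/20238) - 1/(305 - 965)*(1/13086) = 7909/10119 - 1/(-660)*(1/13086) = 7909/10119 - 1*(-1/660)*(1/13086) = 7909/10119 + (1/660)*(1/13086) = 7909/10119 + 1/8636760 = 22769381653/29131791480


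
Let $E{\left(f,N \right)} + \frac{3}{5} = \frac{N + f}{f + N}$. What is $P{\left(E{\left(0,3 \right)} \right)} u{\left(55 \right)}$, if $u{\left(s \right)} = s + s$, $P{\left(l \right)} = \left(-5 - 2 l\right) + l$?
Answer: $-594$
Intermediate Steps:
$E{\left(f,N \right)} = \frac{2}{5}$ ($E{\left(f,N \right)} = - \frac{3}{5} + \frac{N + f}{f + N} = - \frac{3}{5} + \frac{N + f}{N + f} = - \frac{3}{5} + 1 = \frac{2}{5}$)
$P{\left(l \right)} = -5 - l$
$u{\left(s \right)} = 2 s$
$P{\left(E{\left(0,3 \right)} \right)} u{\left(55 \right)} = \left(-5 - \frac{2}{5}\right) 2 \cdot 55 = \left(-5 - \frac{2}{5}\right) 110 = \left(- \frac{27}{5}\right) 110 = -594$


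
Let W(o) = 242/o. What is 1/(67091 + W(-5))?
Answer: 5/335213 ≈ 1.4916e-5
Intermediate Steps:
1/(67091 + W(-5)) = 1/(67091 + 242/(-5)) = 1/(67091 + 242*(-1/5)) = 1/(67091 - 242/5) = 1/(335213/5) = 5/335213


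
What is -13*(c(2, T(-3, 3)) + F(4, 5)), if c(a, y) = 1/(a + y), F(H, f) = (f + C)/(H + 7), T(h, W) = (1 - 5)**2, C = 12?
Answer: -4121/198 ≈ -20.813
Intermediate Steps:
T(h, W) = 16 (T(h, W) = (-4)**2 = 16)
F(H, f) = (12 + f)/(7 + H) (F(H, f) = (f + 12)/(H + 7) = (12 + f)/(7 + H))
-13*(c(2, T(-3, 3)) + F(4, 5)) = -13*(1/(2 + 16) + (12 + 5)/(7 + 4)) = -13*(1/18 + 17/11) = -13*317/198 = -4121/198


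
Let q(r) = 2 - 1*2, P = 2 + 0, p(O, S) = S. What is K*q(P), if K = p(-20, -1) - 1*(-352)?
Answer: 0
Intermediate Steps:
P = 2
q(r) = 0 (q(r) = 2 - 2 = 0)
K = 351 (K = -1 - 1*(-352) = -1 + 352 = 351)
K*q(P) = 351*0 = 0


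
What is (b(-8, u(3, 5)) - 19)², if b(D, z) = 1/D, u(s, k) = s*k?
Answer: 23409/64 ≈ 365.77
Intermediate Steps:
u(s, k) = k*s
(b(-8, u(3, 5)) - 19)² = (1/(-8) - 19)² = (-⅛ - 19)² = (-153/8)² = 23409/64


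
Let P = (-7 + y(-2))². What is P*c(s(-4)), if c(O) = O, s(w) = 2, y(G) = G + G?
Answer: 242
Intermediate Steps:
y(G) = 2*G
P = 121 (P = (-7 + 2*(-2))² = (-7 - 4)² = (-11)² = 121)
P*c(s(-4)) = 121*2 = 242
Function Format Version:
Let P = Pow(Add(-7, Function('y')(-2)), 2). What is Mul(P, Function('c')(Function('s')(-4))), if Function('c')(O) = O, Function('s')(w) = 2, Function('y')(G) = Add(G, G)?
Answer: 242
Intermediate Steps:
Function('y')(G) = Mul(2, G)
P = 121 (P = Pow(Add(-7, Mul(2, -2)), 2) = Pow(Add(-7, -4), 2) = Pow(-11, 2) = 121)
Mul(P, Function('c')(Function('s')(-4))) = Mul(121, 2) = 242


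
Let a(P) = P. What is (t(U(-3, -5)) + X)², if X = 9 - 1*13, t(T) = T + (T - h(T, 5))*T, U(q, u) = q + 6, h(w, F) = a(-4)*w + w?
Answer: 1225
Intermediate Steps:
h(w, F) = -3*w (h(w, F) = -4*w + w = -3*w)
U(q, u) = 6 + q
t(T) = T + 4*T² (t(T) = T + (T - (-3)*T)*T = T + (T + 3*T)*T = T + (4*T)*T = T + 4*T²)
X = -4 (X = 9 - 13 = -4)
(t(U(-3, -5)) + X)² = ((6 - 3)*(1 + 4*(6 - 3)) - 4)² = (3*(1 + 4*3) - 4)² = (3*(1 + 12) - 4)² = (3*13 - 4)² = (39 - 4)² = 35² = 1225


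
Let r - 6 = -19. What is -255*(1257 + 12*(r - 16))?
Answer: -231795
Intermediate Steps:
r = -13 (r = 6 - 19 = -13)
-255*(1257 + 12*(r - 16)) = -255*(1257 + 12*(-13 - 16)) = -255*(1257 + 12*(-29)) = -255*(1257 - 348) = -255*909 = -231795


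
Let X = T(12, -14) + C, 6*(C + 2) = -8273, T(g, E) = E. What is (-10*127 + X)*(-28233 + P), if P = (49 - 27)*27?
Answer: 147306657/2 ≈ 7.3653e+7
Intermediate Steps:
C = -8285/6 (C = -2 + (⅙)*(-8273) = -2 - 8273/6 = -8285/6 ≈ -1380.8)
X = -8369/6 (X = -14 - 8285/6 = -8369/6 ≈ -1394.8)
P = 594 (P = 22*27 = 594)
(-10*127 + X)*(-28233 + P) = (-10*127 - 8369/6)*(-28233 + 594) = (-1270 - 8369/6)*(-27639) = -15989/6*(-27639) = 147306657/2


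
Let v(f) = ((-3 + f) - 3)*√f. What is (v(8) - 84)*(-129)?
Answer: 10836 - 516*√2 ≈ 10106.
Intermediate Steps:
v(f) = √f*(-6 + f) (v(f) = (-6 + f)*√f = √f*(-6 + f))
(v(8) - 84)*(-129) = (√8*(-6 + 8) - 84)*(-129) = ((2*√2)*2 - 84)*(-129) = (4*√2 - 84)*(-129) = (-84 + 4*√2)*(-129) = 10836 - 516*√2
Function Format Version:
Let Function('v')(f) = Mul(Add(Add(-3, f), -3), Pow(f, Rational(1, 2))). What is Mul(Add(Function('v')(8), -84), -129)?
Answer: Add(10836, Mul(-516, Pow(2, Rational(1, 2)))) ≈ 10106.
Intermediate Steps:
Function('v')(f) = Mul(Pow(f, Rational(1, 2)), Add(-6, f)) (Function('v')(f) = Mul(Add(-6, f), Pow(f, Rational(1, 2))) = Mul(Pow(f, Rational(1, 2)), Add(-6, f)))
Mul(Add(Function('v')(8), -84), -129) = Mul(Add(Mul(Pow(8, Rational(1, 2)), Add(-6, 8)), -84), -129) = Mul(Add(Mul(Mul(2, Pow(2, Rational(1, 2))), 2), -84), -129) = Mul(Add(Mul(4, Pow(2, Rational(1, 2))), -84), -129) = Mul(Add(-84, Mul(4, Pow(2, Rational(1, 2)))), -129) = Add(10836, Mul(-516, Pow(2, Rational(1, 2))))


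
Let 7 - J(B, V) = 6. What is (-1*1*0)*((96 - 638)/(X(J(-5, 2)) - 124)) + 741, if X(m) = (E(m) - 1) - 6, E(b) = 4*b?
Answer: 741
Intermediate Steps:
J(B, V) = 1 (J(B, V) = 7 - 1*6 = 7 - 6 = 1)
X(m) = -7 + 4*m (X(m) = (4*m - 1) - 6 = (-1 + 4*m) - 6 = -7 + 4*m)
(-1*1*0)*((96 - 638)/(X(J(-5, 2)) - 124)) + 741 = (-1*1*0)*((96 - 638)/((-7 + 4*1) - 124)) + 741 = (-1*0)*(-542/((-7 + 4) - 124)) + 741 = 0*(-542/(-3 - 124)) + 741 = 0*(-542/(-127)) + 741 = 0*(-542*(-1/127)) + 741 = 0*(542/127) + 741 = 0 + 741 = 741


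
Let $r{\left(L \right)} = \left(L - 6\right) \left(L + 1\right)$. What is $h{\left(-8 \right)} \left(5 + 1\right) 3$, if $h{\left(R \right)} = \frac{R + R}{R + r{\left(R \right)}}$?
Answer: $- \frac{16}{5} \approx -3.2$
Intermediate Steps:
$r{\left(L \right)} = \left(1 + L\right) \left(-6 + L\right)$ ($r{\left(L \right)} = \left(-6 + L\right) \left(1 + L\right) = \left(1 + L\right) \left(-6 + L\right)$)
$h{\left(R \right)} = \frac{2 R}{-6 + R^{2} - 4 R}$ ($h{\left(R \right)} = \frac{R + R}{R - \left(6 - R^{2} + 5 R\right)} = \frac{2 R}{-6 + R^{2} - 4 R}$)
$h{\left(-8 \right)} \left(5 + 1\right) 3 = 2 \left(-8\right) \frac{1}{-6 + \left(-8\right)^{2} - -32} \left(5 + 1\right) 3 = 2 \left(-8\right) \frac{1}{-6 + 64 + 32} \cdot 6 \cdot 3 = 2 \left(-8\right) \frac{1}{90} \cdot 18 = \left(- \frac{8}{45}\right) 18 = - \frac{16}{5}$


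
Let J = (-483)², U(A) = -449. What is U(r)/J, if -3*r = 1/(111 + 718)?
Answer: -449/233289 ≈ -0.0019247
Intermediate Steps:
r = -1/2487 (r = -1/(3*(111 + 718)) = -⅓/829 = -⅓*1/829 = -1/2487 ≈ -0.00040209)
J = 233289
U(r)/J = -449/233289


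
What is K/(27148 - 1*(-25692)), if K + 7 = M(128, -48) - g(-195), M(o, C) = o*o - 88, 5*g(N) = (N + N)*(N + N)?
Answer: -14131/52840 ≈ -0.26743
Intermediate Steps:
g(N) = 4*N²/5 (g(N) = ((N + N)*(N + N))/5 = ((2*N)*(2*N))/5 = (4*N²)/5 = 4*N²/5)
M(o, C) = -88 + o² (M(o, C) = o² - 88 = -88 + o²)
K = -14131 (K = -7 + ((-88 + 128²) - 4*(-195)²/5) = -7 + ((-88 + 16384) - 4*38025/5) = -7 + (16296 - 1*30420) = -7 + (16296 - 30420) = -7 - 14124 = -14131)
K/(27148 - 1*(-25692)) = -14131/(27148 - 1*(-25692)) = -14131/(27148 + 25692) = -14131/52840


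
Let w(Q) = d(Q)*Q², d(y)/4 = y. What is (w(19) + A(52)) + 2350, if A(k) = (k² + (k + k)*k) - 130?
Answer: 37768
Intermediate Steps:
d(y) = 4*y
w(Q) = 4*Q³ (w(Q) = (4*Q)*Q² = 4*Q³)
A(k) = -130 + 3*k² (A(k) = (k² + (2*k)*k) - 130 = (k² + 2*k²) - 130 = 3*k² - 130 = -130 + 3*k²)
(w(19) + A(52)) + 2350 = (4*19³ + (-130 + 3*52²)) + 2350 = (4*6859 + (-130 + 3*2704)) + 2350 = (27436 + (-130 + 8112)) + 2350 = (27436 + 7982) + 2350 = 35418 + 2350 = 37768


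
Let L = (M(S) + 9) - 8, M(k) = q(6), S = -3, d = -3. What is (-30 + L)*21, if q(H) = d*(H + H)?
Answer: -1365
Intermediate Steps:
q(H) = -6*H (q(H) = -3*(H + H) = -6*H)
M(k) = -36 (M(k) = -6*6 = -36)
L = -35 (L = (-36 + 9) - 8 = -27 - 8 = -35)
(-30 + L)*21 = (-30 - 35)*21 = -65*21 = -1365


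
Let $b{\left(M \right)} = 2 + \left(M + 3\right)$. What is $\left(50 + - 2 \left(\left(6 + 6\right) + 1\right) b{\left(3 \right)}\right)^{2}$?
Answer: $24964$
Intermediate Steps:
$b{\left(M \right)} = 5 + M$ ($b{\left(M \right)} = 2 + \left(3 + M\right) = 5 + M$)
$\left(50 + - 2 \left(\left(6 + 6\right) + 1\right) b{\left(3 \right)}\right)^{2} = \left(50 + - 2 \left(\left(6 + 6\right) + 1\right) \left(5 + 3\right)\right)^{2} = \left(50 + - 2 \left(12 + 1\right) 8\right)^{2} = \left(50 + \left(-2\right) 13 \cdot 8\right)^{2} = \left(50 - 208\right)^{2} = \left(-158\right)^{2} = 24964$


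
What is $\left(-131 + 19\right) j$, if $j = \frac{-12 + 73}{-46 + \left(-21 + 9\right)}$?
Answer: $\frac{3416}{29} \approx 117.79$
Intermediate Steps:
$j = - \frac{61}{58}$ ($j = \frac{61}{-46 - 12} = \frac{61}{-58} = 61 \left(- \frac{1}{58}\right) = - \frac{61}{58} \approx -1.0517$)
$\left(-131 + 19\right) j = \left(-131 + 19\right) \left(- \frac{61}{58}\right) = \left(-112\right) \left(- \frac{61}{58}\right) = \frac{3416}{29}$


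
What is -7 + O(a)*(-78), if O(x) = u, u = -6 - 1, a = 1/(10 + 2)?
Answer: 539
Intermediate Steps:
a = 1/12 ≈ 0.083333
u = -7
O(x) = -7
-7 + O(a)*(-78) = -7 - 7*(-78) = -7 + 546 = 539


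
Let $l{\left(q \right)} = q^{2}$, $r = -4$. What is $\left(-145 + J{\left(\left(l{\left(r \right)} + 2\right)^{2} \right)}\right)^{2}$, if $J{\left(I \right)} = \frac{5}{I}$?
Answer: $\frac{2206650625}{104976} \approx 21021.0$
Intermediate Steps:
$\left(-145 + J{\left(\left(l{\left(r \right)} + 2\right)^{2} \right)}\right)^{2} = \left(-145 + \frac{5}{\left(\left(-4\right)^{2} + 2\right)^{2}}\right)^{2} = \left(-145 + \frac{5}{\left(16 + 2\right)^{2}}\right)^{2} = \left(-145 + \frac{5}{18^{2}}\right)^{2} = \left(-145 + \frac{5}{324}\right)^{2} = \left(- \frac{46975}{324}\right)^{2} = \frac{2206650625}{104976}$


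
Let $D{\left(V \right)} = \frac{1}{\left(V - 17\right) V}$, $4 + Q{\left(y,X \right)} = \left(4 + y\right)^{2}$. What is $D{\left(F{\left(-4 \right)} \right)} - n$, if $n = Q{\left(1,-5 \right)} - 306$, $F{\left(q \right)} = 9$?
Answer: $\frac{20519}{72} \approx 284.99$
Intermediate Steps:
$Q{\left(y,X \right)} = -4 + \left(4 + y\right)^{2}$
$D{\left(V \right)} = \frac{1}{V \left(-17 + V\right)}$ ($D{\left(V \right)} = \frac{1}{\left(-17 + V\right) V} = \frac{1}{V \left(-17 + V\right)}$)
$n = -285$ ($n = \left(-4 + \left(4 + 1\right)^{2}\right) - 306 = \left(-4 + 5^{2}\right) - 306 = \left(-4 + 25\right) - 306 = 21 - 306 = -285$)
$D{\left(F{\left(-4 \right)} \right)} - n = \frac{1}{9 \left(-17 + 9\right)} - -285 = \frac{1}{9 \left(-8\right)} + 285 = \frac{1}{9} \left(- \frac{1}{8}\right) + 285 = - \frac{1}{72} + 285 = \frac{20519}{72}$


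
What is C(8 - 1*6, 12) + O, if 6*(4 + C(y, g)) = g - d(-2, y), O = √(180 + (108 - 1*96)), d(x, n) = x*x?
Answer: -8/3 + 8*√3 ≈ 11.190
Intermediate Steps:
d(x, n) = x²
O = 8*√3 (O = √(180 + (108 - 96)) = √(180 + 12) = √192 = 8*√3 ≈ 13.856)
C(y, g) = -14/3 + g/6 (C(y, g) = -4 + (g - 1*(-2)²)/6 = -4 + (g - 1*4)/6 = -4 + (g - 4)/6 = -4 + (-4 + g)/6 = -4 + (-⅔ + g/6) = -14/3 + g/6)
C(8 - 1*6, 12) + O = (-14/3 + (⅙)*12) + 8*√3 = (-14/3 + 2) + 8*√3 = -8/3 + 8*√3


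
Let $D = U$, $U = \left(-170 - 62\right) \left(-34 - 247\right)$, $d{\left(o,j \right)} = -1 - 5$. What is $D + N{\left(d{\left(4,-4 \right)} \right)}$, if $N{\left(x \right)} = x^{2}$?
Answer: $65228$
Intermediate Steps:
$d{\left(o,j \right)} = -6$ ($d{\left(o,j \right)} = -1 - 5 = -6$)
$U = 65192$ ($U = \left(-232\right) \left(-281\right) = 65192$)
$D = 65192$
$D + N{\left(d{\left(4,-4 \right)} \right)} = 65192 + \left(-6\right)^{2} = 65192 + 36 = 65228$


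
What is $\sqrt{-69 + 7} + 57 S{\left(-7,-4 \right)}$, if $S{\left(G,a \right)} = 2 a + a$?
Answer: $-684 + i \sqrt{62} \approx -684.0 + 7.874 i$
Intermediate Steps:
$S{\left(G,a \right)} = 3 a$
$\sqrt{-69 + 7} + 57 S{\left(-7,-4 \right)} = \sqrt{-69 + 7} + 57 \cdot 3 \left(-4\right) = \sqrt{-62} + 57 \left(-12\right) = i \sqrt{62} - 684 = -684 + i \sqrt{62}$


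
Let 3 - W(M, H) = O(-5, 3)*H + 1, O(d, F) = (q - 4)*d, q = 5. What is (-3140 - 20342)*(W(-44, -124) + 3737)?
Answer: -73240358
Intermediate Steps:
O(d, F) = d (O(d, F) = (5 - 4)*d = 1*d = d)
W(M, H) = 2 + 5*H (W(M, H) = 3 - (-5*H + 1) = 3 - (1 - 5*H) = 3 + (-1 + 5*H) = 2 + 5*H)
(-3140 - 20342)*(W(-44, -124) + 3737) = (-3140 - 20342)*((2 + 5*(-124)) + 3737) = -23482*((2 - 620) + 3737) = -23482*(-618 + 3737) = -23482*3119 = -73240358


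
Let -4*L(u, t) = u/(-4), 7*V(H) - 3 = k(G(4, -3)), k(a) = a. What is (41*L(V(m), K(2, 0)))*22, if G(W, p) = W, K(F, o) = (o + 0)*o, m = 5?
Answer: 451/8 ≈ 56.375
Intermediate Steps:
K(F, o) = o² (K(F, o) = o*o = o²)
V(H) = 1 (V(H) = 3/7 + (⅐)*4 = 3/7 + 4/7 = 1)
L(u, t) = u/16 (L(u, t) = -u/(4*(-4)) = -u*(-1)/(4*4) = -(-1)*u/16 = u/16)
(41*L(V(m), K(2, 0)))*22 = (41*((1/16)*1))*22 = (41*(1/16))*22 = (41/16)*22 = 451/8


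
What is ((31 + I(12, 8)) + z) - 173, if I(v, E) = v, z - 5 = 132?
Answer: 7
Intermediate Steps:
z = 137 (z = 5 + 132 = 137)
((31 + I(12, 8)) + z) - 173 = ((31 + 12) + 137) - 173 = (43 + 137) - 173 = 180 - 173 = 7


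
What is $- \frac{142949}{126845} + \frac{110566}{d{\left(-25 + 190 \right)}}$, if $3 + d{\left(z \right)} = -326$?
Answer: $- \frac{14071774491}{41732005} \approx -337.19$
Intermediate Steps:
$d{\left(z \right)} = -329$ ($d{\left(z \right)} = -3 - 326 = -329$)
$- \frac{142949}{126845} + \frac{110566}{d{\left(-25 + 190 \right)}} = - \frac{142949}{126845} + \frac{110566}{-329} = \left(-142949\right) \frac{1}{126845} + 110566 \left(- \frac{1}{329}\right) = - \frac{142949}{126845} - \frac{110566}{329} = - \frac{14071774491}{41732005}$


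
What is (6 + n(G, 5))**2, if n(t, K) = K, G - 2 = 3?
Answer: 121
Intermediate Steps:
G = 5 (G = 2 + 3 = 5)
(6 + n(G, 5))**2 = (6 + 5)**2 = 11**2 = 121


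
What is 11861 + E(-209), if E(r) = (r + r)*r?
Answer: 99223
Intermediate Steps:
E(r) = 2*r**2 (E(r) = (2*r)*r = 2*r**2)
11861 + E(-209) = 11861 + 2*(-209)**2 = 11861 + 2*43681 = 11861 + 87362 = 99223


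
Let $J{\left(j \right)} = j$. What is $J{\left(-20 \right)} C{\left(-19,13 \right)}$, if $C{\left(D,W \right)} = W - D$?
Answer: $-640$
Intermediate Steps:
$J{\left(-20 \right)} C{\left(-19,13 \right)} = - 20 \left(13 - -19\right) = - 20 \left(13 + 19\right) = \left(-20\right) 32 = -640$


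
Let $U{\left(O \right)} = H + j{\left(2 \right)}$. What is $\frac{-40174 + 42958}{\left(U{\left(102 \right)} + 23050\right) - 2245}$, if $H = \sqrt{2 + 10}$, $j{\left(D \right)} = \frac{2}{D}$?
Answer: $\frac{7240488}{54111203} - \frac{696 \sqrt{3}}{54111203} \approx 0.13379$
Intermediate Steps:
$H = 2 \sqrt{3}$ ($H = \sqrt{12} = 2 \sqrt{3} \approx 3.4641$)
$U{\left(O \right)} = 1 + 2 \sqrt{3}$ ($U{\left(O \right)} = 2 \sqrt{3} + \frac{2}{2} = 2 \sqrt{3} + 2 \cdot \frac{1}{2} = 2 \sqrt{3} + 1 = 1 + 2 \sqrt{3}$)
$\frac{-40174 + 42958}{\left(U{\left(102 \right)} + 23050\right) - 2245} = \frac{-40174 + 42958}{\left(\left(1 + 2 \sqrt{3}\right) + 23050\right) - 2245} = \frac{2784}{\left(23051 + 2 \sqrt{3}\right) - 2245} = \frac{2784}{20806 + 2 \sqrt{3}}$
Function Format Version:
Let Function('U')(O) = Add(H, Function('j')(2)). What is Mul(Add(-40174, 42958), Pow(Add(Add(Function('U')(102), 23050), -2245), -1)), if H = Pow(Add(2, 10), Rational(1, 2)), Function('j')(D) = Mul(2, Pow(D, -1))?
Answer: Add(Rational(7240488, 54111203), Mul(Rational(-696, 54111203), Pow(3, Rational(1, 2)))) ≈ 0.13379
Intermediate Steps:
H = Mul(2, Pow(3, Rational(1, 2))) (H = Pow(12, Rational(1, 2)) = Mul(2, Pow(3, Rational(1, 2))) ≈ 3.4641)
Function('U')(O) = Add(1, Mul(2, Pow(3, Rational(1, 2)))) (Function('U')(O) = Add(Mul(2, Pow(3, Rational(1, 2))), Mul(2, Pow(2, -1))) = Add(Mul(2, Pow(3, Rational(1, 2))), Mul(2, Rational(1, 2))) = Add(Mul(2, Pow(3, Rational(1, 2))), 1) = Add(1, Mul(2, Pow(3, Rational(1, 2)))))
Mul(Add(-40174, 42958), Pow(Add(Add(Function('U')(102), 23050), -2245), -1)) = Mul(Add(-40174, 42958), Pow(Add(Add(Add(1, Mul(2, Pow(3, Rational(1, 2)))), 23050), -2245), -1)) = Mul(2784, Pow(Add(Add(23051, Mul(2, Pow(3, Rational(1, 2)))), -2245), -1)) = Mul(2784, Pow(Add(20806, Mul(2, Pow(3, Rational(1, 2)))), -1))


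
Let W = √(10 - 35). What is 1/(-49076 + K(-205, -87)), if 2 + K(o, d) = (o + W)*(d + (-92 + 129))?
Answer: -9707/376919021 + 125*I/753838042 ≈ -2.5754e-5 + 1.6582e-7*I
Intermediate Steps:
W = 5*I (W = √(-25) = 5*I ≈ 5.0*I)
K(o, d) = -2 + (37 + d)*(o + 5*I) (K(o, d) = -2 + (o + 5*I)*(d + (-92 + 129)) = -2 + (o + 5*I)*(d + 37) = -2 + (o + 5*I)*(37 + d) = -2 + (37 + d)*(o + 5*I))
1/(-49076 + K(-205, -87)) = 1/(-49076 + (-2 + 37*(-205) + 185*I - 87*(-205) + 5*I*(-87))) = 1/(-49076 + (-2 - 7585 + 185*I + 17835 - 435*I)) = 1/(-49076 + (10248 - 250*I)) = 1/(-38828 - 250*I) = (-38828 + 250*I)/1507676084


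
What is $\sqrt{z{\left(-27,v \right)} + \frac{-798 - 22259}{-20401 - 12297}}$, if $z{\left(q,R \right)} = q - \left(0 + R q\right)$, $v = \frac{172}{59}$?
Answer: $\frac{\sqrt{195082666965902}}{1929182} \approx 7.24$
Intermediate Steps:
$v = \frac{172}{59}$ ($v = 172 \cdot \frac{1}{59} = \frac{172}{59} \approx 2.9153$)
$z{\left(q,R \right)} = q - R q$
$\sqrt{z{\left(-27,v \right)} + \frac{-798 - 22259}{-20401 - 12297}} = \sqrt{- 27 \left(1 - \frac{172}{59}\right) + \frac{-798 - 22259}{-20401 - 12297}} = \sqrt{- 27 \left(1 - \frac{172}{59}\right) - \frac{23057}{-32698}} = \sqrt{\left(-27\right) \left(- \frac{113}{59}\right) - - \frac{23057}{32698}} = \sqrt{\frac{3051}{59} + \frac{23057}{32698}} = \sqrt{\frac{101121961}{1929182}} = \frac{\sqrt{195082666965902}}{1929182}$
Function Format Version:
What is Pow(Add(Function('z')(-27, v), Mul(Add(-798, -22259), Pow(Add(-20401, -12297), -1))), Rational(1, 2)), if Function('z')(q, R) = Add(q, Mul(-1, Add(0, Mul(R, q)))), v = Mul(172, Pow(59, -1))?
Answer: Mul(Rational(1, 1929182), Pow(195082666965902, Rational(1, 2))) ≈ 7.2400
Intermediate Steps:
v = Rational(172, 59) (v = Mul(172, Rational(1, 59)) = Rational(172, 59) ≈ 2.9153)
Function('z')(q, R) = Add(q, Mul(-1, R, q)) (Function('z')(q, R) = Add(q, Mul(-1, Mul(R, q))) = Add(q, Mul(-1, R, q)))
Pow(Add(Function('z')(-27, v), Mul(Add(-798, -22259), Pow(Add(-20401, -12297), -1))), Rational(1, 2)) = Pow(Add(Mul(-27, Add(1, Mul(-1, Rational(172, 59)))), Mul(Add(-798, -22259), Pow(Add(-20401, -12297), -1))), Rational(1, 2)) = Pow(Add(Mul(-27, Add(1, Rational(-172, 59))), Mul(-23057, Pow(-32698, -1))), Rational(1, 2)) = Pow(Add(Mul(-27, Rational(-113, 59)), Mul(-23057, Rational(-1, 32698))), Rational(1, 2)) = Pow(Add(Rational(3051, 59), Rational(23057, 32698)), Rational(1, 2)) = Pow(Rational(101121961, 1929182), Rational(1, 2)) = Mul(Rational(1, 1929182), Pow(195082666965902, Rational(1, 2)))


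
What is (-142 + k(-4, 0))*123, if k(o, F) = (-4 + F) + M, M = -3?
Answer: -18327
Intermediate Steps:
k(o, F) = -7 + F (k(o, F) = (-4 + F) - 3 = -7 + F)
(-142 + k(-4, 0))*123 = (-142 + (-7 + 0))*123 = (-142 - 7)*123 = -149*123 = -18327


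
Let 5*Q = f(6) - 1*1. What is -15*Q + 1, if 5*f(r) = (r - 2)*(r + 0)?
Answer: -52/5 ≈ -10.400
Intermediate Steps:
f(r) = r*(-2 + r)/5 (f(r) = ((r - 2)*(r + 0))/5 = ((-2 + r)*r)/5 = (r*(-2 + r))/5 = r*(-2 + r)/5)
Q = 19/25 (Q = ((1/5)*6*(-2 + 6) - 1*1)/5 = ((1/5)*6*4 - 1)/5 = (24/5 - 1)/5 = (1/5)*(19/5) = 19/25 ≈ 0.76000)
-15*Q + 1 = -15*19/25 + 1 = -57/5 + 1 = -52/5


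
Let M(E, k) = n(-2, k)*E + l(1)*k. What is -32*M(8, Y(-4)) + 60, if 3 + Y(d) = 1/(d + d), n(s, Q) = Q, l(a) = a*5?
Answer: 1360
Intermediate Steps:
l(a) = 5*a
Y(d) = -3 + 1/(2*d) (Y(d) = -3 + 1/(d + d) = -3 + 1/(2*d))
M(E, k) = 5*k + E*k (M(E, k) = k*E + (5*1)*k = E*k + 5*k = 5*k + E*k)
-32*M(8, Y(-4)) + 60 = -32*(-3 + (½)/(-4))*(5 + 8) + 60 = -32*(-3 + (½)*(-¼))*13 + 60 = -32*(-3 - ⅛)*13 + 60 = -(-100)*13 + 60 = -32*(-325/8) + 60 = 1300 + 60 = 1360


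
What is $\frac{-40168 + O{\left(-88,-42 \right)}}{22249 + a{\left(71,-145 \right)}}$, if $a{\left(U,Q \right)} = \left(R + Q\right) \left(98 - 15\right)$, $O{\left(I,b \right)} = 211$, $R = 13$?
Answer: $- \frac{39957}{11293} \approx -3.5382$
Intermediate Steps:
$a{\left(U,Q \right)} = 1079 + 83 Q$ ($a{\left(U,Q \right)} = \left(13 + Q\right) \left(98 - 15\right) = \left(13 + Q\right) 83 = 1079 + 83 Q$)
$\frac{-40168 + O{\left(-88,-42 \right)}}{22249 + a{\left(71,-145 \right)}} = \frac{-40168 + 211}{22249 + \left(1079 + 83 \left(-145\right)\right)} = - \frac{39957}{22249 + \left(1079 - 12035\right)} = - \frac{39957}{22249 - 10956} = - \frac{39957}{11293}$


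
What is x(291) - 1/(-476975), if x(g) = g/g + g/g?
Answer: 953951/476975 ≈ 2.0000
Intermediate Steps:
x(g) = 2 (x(g) = 1 + 1 = 2)
x(291) - 1/(-476975) = 2 - 1/(-476975) = 2 - 1*(-1/476975) = 2 + 1/476975 = 953951/476975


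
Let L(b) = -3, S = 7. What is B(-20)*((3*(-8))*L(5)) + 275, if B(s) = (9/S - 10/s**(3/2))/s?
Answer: 9463/35 + 9*I*sqrt(5)/50 ≈ 270.37 + 0.40249*I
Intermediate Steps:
B(s) = (9/7 - 10/s**(3/2))/s
B(-20)*((3*(-8))*L(5)) + 275 = (-(-1)*I*sqrt(5)/400 + (9/7)/(-20))*((3*(-8))*(-3)) + 275 = (-(-1)*I*sqrt(5)/400 + (9/7)*(-1/20))*(-24*(-3)) + 275 = (I*sqrt(5)/400 - 9/140)*72 + 275 = (-9/140 + I*sqrt(5)/400)*72 + 275 = (-162/35 + 9*I*sqrt(5)/50) + 275 = 9463/35 + 9*I*sqrt(5)/50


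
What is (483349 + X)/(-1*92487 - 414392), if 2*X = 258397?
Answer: -1225095/1013758 ≈ -1.2085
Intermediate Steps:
X = 258397/2 (X = (½)*258397 = 258397/2 ≈ 1.2920e+5)
(483349 + X)/(-1*92487 - 414392) = (483349 + 258397/2)/(-1*92487 - 414392) = 1225095/(2*(-92487 - 414392)) = (1225095/2)/(-506879) = (1225095/2)*(-1/506879) = -1225095/1013758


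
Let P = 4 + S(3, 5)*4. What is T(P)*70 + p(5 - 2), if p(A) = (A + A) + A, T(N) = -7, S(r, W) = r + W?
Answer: -481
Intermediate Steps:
S(r, W) = W + r
P = 36 (P = 4 + (5 + 3)*4 = 4 + 8*4 = 4 + 32 = 36)
p(A) = 3*A (p(A) = 2*A + A = 3*A)
T(P)*70 + p(5 - 2) = -7*70 + 3*(5 - 2) = -490 + 3*3 = -490 + 9 = -481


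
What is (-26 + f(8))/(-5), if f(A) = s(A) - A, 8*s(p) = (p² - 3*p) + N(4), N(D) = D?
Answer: 57/10 ≈ 5.7000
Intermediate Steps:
s(p) = ½ - 3*p/8 + p²/8 (s(p) = ((p² - 3*p) + 4)/8 = (4 + p² - 3*p)/8 = ½ - 3*p/8 + p²/8)
f(A) = ½ - 11*A/8 + A²/8 (f(A) = (½ - 3*A/8 + A²/8) - A = ½ - 11*A/8 + A²/8)
(-26 + f(8))/(-5) = (-26 + (½ - 11/8*8 + (⅛)*8²))/(-5) = -(-26 + (½ - 11 + (⅛)*64))/5 = -(-26 + (½ - 11 + 8))/5 = -(-26 - 5/2)/5 = -⅕*(-57/2) = 57/10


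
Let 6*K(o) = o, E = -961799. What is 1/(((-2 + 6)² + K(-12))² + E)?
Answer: -1/961603 ≈ -1.0399e-6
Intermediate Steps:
K(o) = o/6
1/(((-2 + 6)² + K(-12))² + E) = 1/(((-2 + 6)² + (⅙)*(-12))² - 961799) = 1/((4² - 2)² - 961799) = 1/((16 - 2)² - 961799) = 1/(14² - 961799) = 1/(196 - 961799) = 1/(-961603) = -1/961603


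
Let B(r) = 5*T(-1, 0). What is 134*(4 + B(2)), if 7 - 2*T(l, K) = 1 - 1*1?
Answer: 2881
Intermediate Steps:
T(l, K) = 7/2 (T(l, K) = 7/2 - (1 - 1*1)/2 = 7/2 - (1 - 1)/2 = 7/2 - ½*0 = 7/2 + 0 = 7/2)
B(r) = 35/2 (B(r) = 5*(7/2) = 35/2)
134*(4 + B(2)) = 134*(4 + 35/2) = 134*(43/2) = 2881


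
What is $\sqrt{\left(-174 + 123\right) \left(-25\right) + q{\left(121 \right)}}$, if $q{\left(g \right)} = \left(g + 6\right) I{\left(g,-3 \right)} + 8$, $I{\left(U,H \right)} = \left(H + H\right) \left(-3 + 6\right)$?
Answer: $i \sqrt{1003} \approx 31.67 i$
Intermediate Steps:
$I{\left(U,H \right)} = 6 H$ ($I{\left(U,H \right)} = 2 H 3 = 6 H$)
$q{\left(g \right)} = -100 - 18 g$ ($q{\left(g \right)} = \left(g + 6\right) 6 \left(-3\right) + 8 = \left(6 + g\right) \left(-18\right) + 8 = \left(-108 - 18 g\right) + 8 = -100 - 18 g$)
$\sqrt{\left(-174 + 123\right) \left(-25\right) + q{\left(121 \right)}} = \sqrt{\left(-174 + 123\right) \left(-25\right) - 2278} = \sqrt{\left(-51\right) \left(-25\right) - 2278} = \sqrt{1275 - 2278} = \sqrt{-1003} = i \sqrt{1003}$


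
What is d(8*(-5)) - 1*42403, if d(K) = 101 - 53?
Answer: -42355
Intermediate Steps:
d(K) = 48
d(8*(-5)) - 1*42403 = 48 - 1*42403 = 48 - 42403 = -42355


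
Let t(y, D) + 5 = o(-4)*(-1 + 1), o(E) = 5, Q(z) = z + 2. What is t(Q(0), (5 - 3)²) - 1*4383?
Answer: -4388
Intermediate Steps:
Q(z) = 2 + z
t(y, D) = -5 (t(y, D) = -5 + 5*(-1 + 1) = -5 + 5*0 = -5 + 0 = -5)
t(Q(0), (5 - 3)²) - 1*4383 = -5 - 1*4383 = -5 - 4383 = -4388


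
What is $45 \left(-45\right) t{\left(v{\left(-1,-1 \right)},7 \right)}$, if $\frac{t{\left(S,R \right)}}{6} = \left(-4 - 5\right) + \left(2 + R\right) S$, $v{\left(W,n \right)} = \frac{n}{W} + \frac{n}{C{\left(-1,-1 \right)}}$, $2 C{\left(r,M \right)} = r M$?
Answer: $218700$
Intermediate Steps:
$C{\left(r,M \right)} = \frac{M r}{2}$ ($C{\left(r,M \right)} = \frac{r M}{2} = \frac{M r}{2}$)
$v{\left(W,n \right)} = 2 n + \frac{n}{W}$ ($v{\left(W,n \right)} = \frac{n}{W} + \frac{n}{\frac{1}{2} \left(-1\right) \left(-1\right)} = \frac{n}{W} + n \frac{1}{\frac{1}{2}} = \frac{n}{W} + n 2 = \frac{n}{W} + 2 n = 2 n + \frac{n}{W}$)
$t{\left(S,R \right)} = -54 + 6 S \left(2 + R\right)$ ($t{\left(S,R \right)} = 6 \left(\left(-4 - 5\right) + \left(2 + R\right) S\right) = 6 \left(-9 + S \left(2 + R\right)\right) = -54 + 6 S \left(2 + R\right)$)
$45 \left(-45\right) t{\left(v{\left(-1,-1 \right)},7 \right)} = 45 \left(-45\right) \left(-54 + 12 \left(2 \left(-1\right) - \frac{1}{-1}\right) + 6 \cdot 7 \left(2 \left(-1\right) - \frac{1}{-1}\right)\right) = - 2025 \left(-54 + 12 \left(-2 - -1\right) + 6 \cdot 7 \left(-2 - -1\right)\right) = - 2025 \left(-54 + 12 \left(-2 + 1\right) + 6 \cdot 7 \left(-2 + 1\right)\right) = - 2025 \left(-54 + 12 \left(-1\right) + 6 \cdot 7 \left(-1\right)\right) = - 2025 \left(-54 - 12 - 42\right) = \left(-2025\right) \left(-108\right) = 218700$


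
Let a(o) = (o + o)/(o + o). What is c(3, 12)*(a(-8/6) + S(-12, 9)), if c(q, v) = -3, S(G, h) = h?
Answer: -30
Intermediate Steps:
a(o) = 1 (a(o) = (2*o)/((2*o)) = (2*o)*(1/(2*o)) = 1)
c(3, 12)*(a(-8/6) + S(-12, 9)) = -3*(1 + 9) = -3*10 = -30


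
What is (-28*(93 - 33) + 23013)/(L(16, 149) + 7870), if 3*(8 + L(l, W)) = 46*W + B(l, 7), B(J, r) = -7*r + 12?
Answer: 63999/30403 ≈ 2.1050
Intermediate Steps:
B(J, r) = 12 - 7*r
L(l, W) = -61/3 + 46*W/3 (L(l, W) = -8 + (46*W + (12 - 7*7))/3 = -8 + (46*W + (12 - 49))/3 = -8 + (46*W - 37)/3 = -8 + (-37 + 46*W)/3 = -8 + (-37/3 + 46*W/3) = -61/3 + 46*W/3)
(-28*(93 - 33) + 23013)/(L(16, 149) + 7870) = (-28*(93 - 33) + 23013)/((-61/3 + (46/3)*149) + 7870) = (-28*60 + 23013)/((-61/3 + 6854/3) + 7870) = (-1680 + 23013)/(6793/3 + 7870) = 21333/(30403/3) = 21333*(3/30403) = 63999/30403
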